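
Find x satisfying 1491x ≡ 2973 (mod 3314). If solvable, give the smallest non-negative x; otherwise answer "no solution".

First find gcd(1491, 3314):
3314 = 2·1491 + 332
1491 = 4·332 + 163
332 = 2·163 + 6
163 = 27·6 + 1
6 = 6·1 + 0
gcd = 1, so a unique solution mod 3314 exists.
Back-substitute for the Bézout coefficients:
1 = 163 − 27·6
1 = −27·332 + 55·163
1 = 55·1491 − 247·332
1 = −247·3314 + 549·1491
So 1491·(549) ≡ 1 (mod 3314), giving 1491⁻¹ ≡ 549.
x ≡ 1491⁻¹·2973 ≡ 549·2973 ≡ 1689 (mod 3314).

1689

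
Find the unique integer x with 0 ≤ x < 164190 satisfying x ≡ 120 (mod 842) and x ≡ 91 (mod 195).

Write x = 120 + 842·k. Then 842·k ≡ 91 − 120 ≡ 166 (mod 195).
Need 842⁻¹ mod 195. Extended Euclid on (195, 62):
195 = 3×62 + 9
62 = 6×9 + 8
9 = 1×8 + 1
8 = 8×1 + 0
Back-substitute:
1 = 9 − 8
1 = −62 + 7·9
1 = 7·195 − 22·62
842⁻¹ ≡ 173 (mod 195), so k ≡ 173·166 ≡ 53 (mod 195).
x = 120 + 842·53 = 44746.

44746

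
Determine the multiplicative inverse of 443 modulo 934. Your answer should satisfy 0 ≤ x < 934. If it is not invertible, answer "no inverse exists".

gcd(934, 443) by repeated division:
934 = 2×443 + 48
443 = 9×48 + 11
48 = 4×11 + 4
11 = 2×4 + 3
4 = 1×3 + 1
3 = 3×1 + 0
The gcd is 1. Working backward:
1 = 4 − 3
1 = −11 + 3·4
1 = 3·48 − 13·11
1 = −13·443 + 120·48
1 = 120·934 − 253·443
Hence 443⁻¹ ≡ -253 ≡ 681 (mod 934).

681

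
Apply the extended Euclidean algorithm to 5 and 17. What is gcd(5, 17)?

1

Euclidean algorithm:
17 = 3×5 + 2
5 = 2×2 + 1
2 = 2×1 + 0
gcd(5, 17) = 1.
Working backward:
1 = 5 − 2·2
1 = −2·17 + 7·5
So 1 = (-2)·17 + (7)·5.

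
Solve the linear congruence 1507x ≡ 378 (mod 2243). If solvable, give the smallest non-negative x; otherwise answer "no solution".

First find gcd(1507, 2243):
2243 = 1*1507 + 736
1507 = 2*736 + 35
736 = 21*35 + 1
35 = 35*1 + 0
gcd = 1, so a unique solution mod 2243 exists.
Back-substitute for the Bézout coefficients:
1 = 736 − 21·35
1 = −21·1507 + 43·736
1 = 43·2243 − 64·1507
So 1507·(-64) ≡ 1 (mod 2243), giving 1507⁻¹ ≡ 2179.
x ≡ 1507⁻¹·378 ≡ 2179·378 ≡ 481 (mod 2243).

481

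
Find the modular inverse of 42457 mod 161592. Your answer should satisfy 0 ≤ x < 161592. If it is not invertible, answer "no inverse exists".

136537

gcd(161592, 42457) by repeated division:
161592 = 3×42457 + 34221
42457 = 1×34221 + 8236
34221 = 4×8236 + 1277
8236 = 6×1277 + 574
1277 = 2×574 + 129
574 = 4×129 + 58
129 = 2×58 + 13
58 = 4×13 + 6
13 = 2×6 + 1
6 = 6×1 + 0
gcd = 1, so the inverse exists. Back-substitute:
1 = 13 − 2·6
1 = −2·58 + 9·13
1 = 9·129 − 20·58
1 = −20·574 + 89·129
1 = 89·1277 − 198·574
1 = −198·8236 + 1277·1277
1 = 1277·34221 − 5306·8236
1 = −5306·42457 + 6583·34221
1 = 6583·161592 − 25055·42457
Hence 42457⁻¹ ≡ -25055 ≡ 136537 (mod 161592).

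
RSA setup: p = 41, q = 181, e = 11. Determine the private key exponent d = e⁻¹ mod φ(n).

φ(n) = (p−1)(q−1) = 40·180 = 7200.
Need d with 11·d ≡ 1 (mod 7200). Apply the extended Euclidean algorithm:
7200 = 654*11 + 6
11 = 1*6 + 5
6 = 1*5 + 1
5 = 5*1 + 0
Back-substitute:
1 = 6 − 5
1 = −11 + 2·6
1 = 2·7200 − 1309·11
So 11·(-1309) ≡ 1 (mod 7200), hence d ≡ -1309 ≡ 5891 (mod 7200).

5891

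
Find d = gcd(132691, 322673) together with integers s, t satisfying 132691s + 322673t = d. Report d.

13

Repeated division:
322673 = 2*132691 + 57291
132691 = 2*57291 + 18109
57291 = 3*18109 + 2964
18109 = 6*2964 + 325
2964 = 9*325 + 39
325 = 8*39 + 13
39 = 3*13 + 0
gcd(132691, 322673) = 13.
Back-substituting:
13 = 325 − 8·39
13 = −8·2964 + 73·325
13 = 73·18109 − 446·2964
13 = −446·57291 + 1411·18109
13 = 1411·132691 − 3268·57291
13 = −3268·322673 + 7947·132691
So 13 = (-3268)·322673 + (7947)·132691.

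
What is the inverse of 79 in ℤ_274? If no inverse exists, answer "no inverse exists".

Apply the Euclidean algorithm to 274 and 79:
274 = 3·79 + 37
79 = 2·37 + 5
37 = 7·5 + 2
5 = 2·2 + 1
2 = 2·1 + 0
gcd = 1, so the inverse exists. Back-substitute:
1 = 5 − 2·2
1 = −2·37 + 15·5
1 = 15·79 − 32·37
1 = −32·274 + 111·79
So 79·111 ≡ 1 (mod 274).

111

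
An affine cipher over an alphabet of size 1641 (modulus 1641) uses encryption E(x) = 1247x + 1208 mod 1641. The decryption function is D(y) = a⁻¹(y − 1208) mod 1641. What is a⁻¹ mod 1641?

404

Extended Euclidean algorithm:
1641 = 1·1247 + 394
1247 = 3·394 + 65
394 = 6·65 + 4
65 = 16·4 + 1
4 = 4·1 + 0
The gcd is 1. Working backward:
1 = 65 − 16·4
1 = −16·394 + 97·65
1 = 97·1247 − 307·394
1 = −307·1641 + 404·1247
So 1247·404 ≡ 1 (mod 1641).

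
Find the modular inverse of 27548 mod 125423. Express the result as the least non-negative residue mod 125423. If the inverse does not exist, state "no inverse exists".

gcd(125423, 27548) by repeated division:
125423 = 4·27548 + 15231
27548 = 1·15231 + 12317
15231 = 1·12317 + 2914
12317 = 4·2914 + 661
2914 = 4·661 + 270
661 = 2·270 + 121
270 = 2·121 + 28
121 = 4·28 + 9
28 = 3·9 + 1
9 = 9·1 + 0
gcd = 1, so the inverse exists. Back-substitute:
1 = 28 − 3·9
1 = −3·121 + 13·28
1 = 13·270 − 29·121
1 = −29·661 + 71·270
1 = 71·2914 − 313·661
1 = −313·12317 + 1323·2914
1 = 1323·15231 − 1636·12317
1 = −1636·27548 + 2959·15231
1 = 2959·125423 − 13472·27548
So 27548·(-13472) ≡ 1 (mod 125423), and -13472 ≡ 111951 (mod 125423).

111951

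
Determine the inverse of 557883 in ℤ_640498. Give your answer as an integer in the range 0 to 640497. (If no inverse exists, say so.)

Extended Euclidean algorithm:
640498 = 1×557883 + 82615
557883 = 6×82615 + 62193
82615 = 1×62193 + 20422
62193 = 3×20422 + 927
20422 = 22×927 + 28
927 = 33×28 + 3
28 = 9×3 + 1
3 = 3×1 + 0
The gcd is 1. Working backward:
1 = 28 − 9·3
1 = −9·927 + 298·28
1 = 298·20422 − 6565·927
1 = −6565·62193 + 19993·20422
1 = 19993·82615 − 26558·62193
1 = −26558·557883 + 179341·82615
1 = 179341·640498 − 205899·557883
Hence 557883⁻¹ ≡ -205899 ≡ 434599 (mod 640498).

434599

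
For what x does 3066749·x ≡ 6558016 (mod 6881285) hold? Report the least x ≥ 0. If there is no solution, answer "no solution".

First find gcd(3066749, 6881285):
6881285 = 2·3066749 + 747787
3066749 = 4·747787 + 75601
747787 = 9·75601 + 67378
75601 = 1·67378 + 8223
67378 = 8·8223 + 1594
8223 = 5·1594 + 253
1594 = 6·253 + 76
253 = 3·76 + 25
76 = 3·25 + 1
25 = 25·1 + 0
gcd = 1, so a unique solution mod 6881285 exists.
Back-substitute for the Bézout coefficients:
1 = 76 − 3·25
1 = −3·253 + 10·76
1 = 10·1594 − 63·253
1 = −63·8223 + 325·1594
1 = 325·67378 − 2663·8223
1 = −2663·75601 + 2988·67378
1 = 2988·747787 − 29555·75601
1 = −29555·3066749 + 121208·747787
1 = 121208·6881285 − 271971·3066749
So 3066749·(-271971) ≡ 1 (mod 6881285), giving 3066749⁻¹ ≡ 6609314.
x ≡ 3066749⁻¹·6558016 ≡ 6609314·6558016 ≡ 4496039 (mod 6881285).

4496039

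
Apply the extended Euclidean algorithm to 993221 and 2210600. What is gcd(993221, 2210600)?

Apply Euclid's algorithm to 2210600 and 993221:
2210600 = 2*993221 + 224158
993221 = 4*224158 + 96589
224158 = 2*96589 + 30980
96589 = 3*30980 + 3649
30980 = 8*3649 + 1788
3649 = 2*1788 + 73
1788 = 24*73 + 36
73 = 2*36 + 1
36 = 36*1 + 0
gcd(993221, 2210600) = 1.
Back-substituting:
1 = 73 − 2·36
1 = −2·1788 + 49·73
1 = 49·3649 − 100·1788
1 = −100·30980 + 849·3649
1 = 849·96589 − 2647·30980
1 = −2647·224158 + 6143·96589
1 = 6143·993221 − 27219·224158
1 = −27219·2210600 + 60581·993221
So 1 = (-27219)·2210600 + (60581)·993221.

1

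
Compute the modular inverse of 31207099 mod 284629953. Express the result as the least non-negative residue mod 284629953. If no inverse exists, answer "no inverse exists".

Extended Euclidean algorithm:
284629953 = 9*31207099 + 3766062
31207099 = 8*3766062 + 1078603
3766062 = 3*1078603 + 530253
1078603 = 2*530253 + 18097
530253 = 29*18097 + 5440
18097 = 3*5440 + 1777
5440 = 3*1777 + 109
1777 = 16*109 + 33
109 = 3*33 + 10
33 = 3*10 + 3
10 = 3*3 + 1
3 = 3*1 + 0
Since gcd(31207099, 284629953) = 1, back-substitute to write 1 as a combination:
1 = 10 − 3·3
1 = −3·33 + 10·10
1 = 10·109 − 33·33
1 = −33·1777 + 538·109
1 = 538·5440 − 1647·1777
1 = −1647·18097 + 5479·5440
1 = 5479·530253 − 160538·18097
1 = −160538·1078603 + 326555·530253
1 = 326555·3766062 − 1140203·1078603
1 = −1140203·31207099 + 9448179·3766062
1 = 9448179·284629953 − 86173814·31207099
So 31207099·(-86173814) ≡ 1 (mod 284629953), and -86173814 ≡ 198456139 (mod 284629953).

198456139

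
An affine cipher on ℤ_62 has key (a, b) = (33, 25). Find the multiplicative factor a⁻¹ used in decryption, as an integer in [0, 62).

Extended Euclidean algorithm:
62 = 1*33 + 29
33 = 1*29 + 4
29 = 7*4 + 1
4 = 4*1 + 0
gcd = 1, so the inverse exists. Back-substitute:
1 = 29 − 7·4
1 = −7·33 + 8·29
1 = 8·62 − 15·33
So 33·(-15) ≡ 1 (mod 62), and -15 ≡ 47 (mod 62).

47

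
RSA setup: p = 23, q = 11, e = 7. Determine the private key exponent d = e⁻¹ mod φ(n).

63

φ(n) = (p−1)(q−1) = 22·10 = 220.
Need d with 7·d ≡ 1 (mod 220). Apply the extended Euclidean algorithm:
220 = 31×7 + 3
7 = 2×3 + 1
3 = 3×1 + 0
Back-substitute:
1 = 7 − 2·3
1 = −2·220 + 63·7
So 7·63 ≡ 1 (mod 220), hence d = 63.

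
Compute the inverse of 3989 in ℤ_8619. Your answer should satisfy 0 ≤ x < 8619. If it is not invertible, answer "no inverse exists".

gcd(8619, 3989) by repeated division:
8619 = 2×3989 + 641
3989 = 6×641 + 143
641 = 4×143 + 69
143 = 2×69 + 5
69 = 13×5 + 4
5 = 1×4 + 1
4 = 4×1 + 0
The gcd is 1. Working backward:
1 = 5 − 4
1 = −69 + 14·5
1 = 14·143 − 29·69
1 = −29·641 + 130·143
1 = 130·3989 − 809·641
1 = −809·8619 + 1748·3989
So 3989·1748 ≡ 1 (mod 8619).

1748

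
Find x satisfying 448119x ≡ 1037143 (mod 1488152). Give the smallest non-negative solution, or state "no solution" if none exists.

1359201

First find gcd(448119, 1488152):
1488152 = 3×448119 + 143795
448119 = 3×143795 + 16734
143795 = 8×16734 + 9923
16734 = 1×9923 + 6811
9923 = 1×6811 + 3112
6811 = 2×3112 + 587
3112 = 5×587 + 177
587 = 3×177 + 56
177 = 3×56 + 9
56 = 6×9 + 2
9 = 4×2 + 1
2 = 2×1 + 0
gcd = 1, so a unique solution mod 1488152 exists.
Back-substitute for the Bézout coefficients:
1 = 9 − 4·2
1 = −4·56 + 25·9
1 = 25·177 − 79·56
1 = −79·587 + 262·177
1 = 262·3112 − 1389·587
1 = −1389·6811 + 3040·3112
1 = 3040·9923 − 4429·6811
1 = −4429·16734 + 7469·9923
1 = 7469·143795 − 64181·16734
1 = −64181·448119 + 200012·143795
1 = 200012·1488152 − 664217·448119
So 448119·(-664217) ≡ 1 (mod 1488152), giving 448119⁻¹ ≡ 823935.
x ≡ 448119⁻¹·1037143 ≡ 823935·1037143 ≡ 1359201 (mod 1488152).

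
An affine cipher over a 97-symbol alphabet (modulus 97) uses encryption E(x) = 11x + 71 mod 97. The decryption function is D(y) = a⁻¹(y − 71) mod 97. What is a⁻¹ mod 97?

Extended Euclidean algorithm:
97 = 8*11 + 9
11 = 1*9 + 2
9 = 4*2 + 1
2 = 2*1 + 0
The gcd is 1. Working backward:
1 = 9 − 4·2
1 = −4·11 + 5·9
1 = 5·97 − 44·11
So 11·(-44) ≡ 1 (mod 97), and -44 ≡ 53 (mod 97).

53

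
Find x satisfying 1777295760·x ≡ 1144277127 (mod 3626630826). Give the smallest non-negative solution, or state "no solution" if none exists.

no solution

gcd(1777295760, 3626630826):
3626630826 = 2×1777295760 + 72039306
1777295760 = 24×72039306 + 48352416
72039306 = 1×48352416 + 23686890
48352416 = 2×23686890 + 978636
23686890 = 24×978636 + 199626
978636 = 4×199626 + 180132
199626 = 1×180132 + 19494
180132 = 9×19494 + 4686
19494 = 4×4686 + 750
4686 = 6×750 + 186
750 = 4×186 + 6
186 = 31×6 + 0
gcd = 6, but 6 ∤ 1144277127, so the congruence has no solution.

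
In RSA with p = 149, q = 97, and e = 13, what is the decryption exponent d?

1093

φ(n) = (p−1)(q−1) = 148·96 = 14208.
Need d with 13·d ≡ 1 (mod 14208). Apply the extended Euclidean algorithm:
14208 = 1092*13 + 12
13 = 1*12 + 1
12 = 12*1 + 0
Back-substitute:
1 = 13 − 12
1 = −14208 + 1093·13
So 13·1093 ≡ 1 (mod 14208), hence d = 1093.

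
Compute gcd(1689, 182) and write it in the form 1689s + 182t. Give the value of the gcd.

Euclidean algorithm:
1689 = 9*182 + 51
182 = 3*51 + 29
51 = 1*29 + 22
29 = 1*22 + 7
22 = 3*7 + 1
7 = 7*1 + 0
gcd(1689, 182) = 1.
Express as a combination:
1 = 22 − 3·7
1 = −3·29 + 4·22
1 = 4·51 − 7·29
1 = −7·182 + 25·51
1 = 25·1689 − 232·182
So 1 = (25)·1689 + (-232)·182.

1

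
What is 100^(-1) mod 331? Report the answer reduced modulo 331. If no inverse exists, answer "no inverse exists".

96

gcd(331, 100) by repeated division:
331 = 3×100 + 31
100 = 3×31 + 7
31 = 4×7 + 3
7 = 2×3 + 1
3 = 3×1 + 0
The gcd is 1. Working backward:
1 = 7 − 2·3
1 = −2·31 + 9·7
1 = 9·100 − 29·31
1 = −29·331 + 96·100
So 100·96 ≡ 1 (mod 331).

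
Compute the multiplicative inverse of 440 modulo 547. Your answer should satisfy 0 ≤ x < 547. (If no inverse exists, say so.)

Apply the Euclidean algorithm to 547 and 440:
547 = 1·440 + 107
440 = 4·107 + 12
107 = 8·12 + 11
12 = 1·11 + 1
11 = 11·1 + 0
The gcd is 1. Working backward:
1 = 12 − 11
1 = −107 + 9·12
1 = 9·440 − 37·107
1 = −37·547 + 46·440
So 440·46 ≡ 1 (mod 547).

46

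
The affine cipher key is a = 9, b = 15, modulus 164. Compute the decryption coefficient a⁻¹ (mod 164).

Extended Euclidean algorithm:
164 = 18·9 + 2
9 = 4·2 + 1
2 = 2·1 + 0
The gcd is 1. Working backward:
1 = 9 − 4·2
1 = −4·164 + 73·9
So 9·73 ≡ 1 (mod 164).

73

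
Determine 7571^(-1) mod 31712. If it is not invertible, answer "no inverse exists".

Extended Euclidean algorithm:
31712 = 4×7571 + 1428
7571 = 5×1428 + 431
1428 = 3×431 + 135
431 = 3×135 + 26
135 = 5×26 + 5
26 = 5×5 + 1
5 = 5×1 + 0
The gcd is 1. Working backward:
1 = 26 − 5·5
1 = −5·135 + 26·26
1 = 26·431 − 83·135
1 = −83·1428 + 275·431
1 = 275·7571 − 1458·1428
1 = −1458·31712 + 6107·7571
So 7571·6107 ≡ 1 (mod 31712).

6107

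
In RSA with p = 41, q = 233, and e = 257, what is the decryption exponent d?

5633

φ(n) = (p−1)(q−1) = 40·232 = 9280.
Need d with 257·d ≡ 1 (mod 9280). Apply the extended Euclidean algorithm:
9280 = 36×257 + 28
257 = 9×28 + 5
28 = 5×5 + 3
5 = 1×3 + 2
3 = 1×2 + 1
2 = 2×1 + 0
Back-substitute:
1 = 3 − 2
1 = −5 + 2·3
1 = 2·28 − 11·5
1 = −11·257 + 101·28
1 = 101·9280 − 3647·257
So 257·(-3647) ≡ 1 (mod 9280), hence d ≡ -3647 ≡ 5633 (mod 9280).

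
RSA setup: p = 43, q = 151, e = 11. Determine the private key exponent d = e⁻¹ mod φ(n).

2291

φ(n) = (p−1)(q−1) = 42·150 = 6300.
Need d with 11·d ≡ 1 (mod 6300). Apply the extended Euclidean algorithm:
6300 = 572·11 + 8
11 = 1·8 + 3
8 = 2·3 + 2
3 = 1·2 + 1
2 = 2·1 + 0
Back-substitute:
1 = 3 − 2
1 = −8 + 3·3
1 = 3·11 − 4·8
1 = −4·6300 + 2291·11
So 11·2291 ≡ 1 (mod 6300), hence d = 2291.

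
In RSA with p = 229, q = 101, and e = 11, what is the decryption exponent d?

φ(n) = (p−1)(q−1) = 228·100 = 22800.
Need d with 11·d ≡ 1 (mod 22800). Apply the extended Euclidean algorithm:
22800 = 2072×11 + 8
11 = 1×8 + 3
8 = 2×3 + 2
3 = 1×2 + 1
2 = 2×1 + 0
Back-substitute:
1 = 3 − 2
1 = −8 + 3·3
1 = 3·11 − 4·8
1 = −4·22800 + 8291·11
So 11·8291 ≡ 1 (mod 22800), hence d = 8291.

8291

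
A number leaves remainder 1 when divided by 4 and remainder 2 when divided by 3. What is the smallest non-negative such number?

Write x = 1 + 4·k. Then 4·k ≡ 2 − 1 ≡ 1 (mod 3).
Need 4⁻¹ mod 3. Extended Euclid on (3, 1):
3 = 3·1 + 0
4⁻¹ ≡ 1 (mod 3), so k ≡ 1·1 ≡ 1 (mod 3).
x = 1 + 4·1 = 5.

5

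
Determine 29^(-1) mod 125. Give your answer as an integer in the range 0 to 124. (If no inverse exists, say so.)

69

gcd(125, 29) by repeated division:
125 = 4·29 + 9
29 = 3·9 + 2
9 = 4·2 + 1
2 = 2·1 + 0
Since gcd(29, 125) = 1, back-substitute to write 1 as a combination:
1 = 9 − 4·2
1 = −4·29 + 13·9
1 = 13·125 − 56·29
Hence 29⁻¹ ≡ -56 ≡ 69 (mod 125).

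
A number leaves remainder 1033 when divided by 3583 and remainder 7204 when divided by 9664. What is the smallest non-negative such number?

19625124

Write x = 1033 + 3583·k. Then 3583·k ≡ 7204 − 1033 ≡ 6171 (mod 9664).
Need 3583⁻¹ mod 9664. Extended Euclid on (9664, 3583):
9664 = 2×3583 + 2498
3583 = 1×2498 + 1085
2498 = 2×1085 + 328
1085 = 3×328 + 101
328 = 3×101 + 25
101 = 4×25 + 1
25 = 25×1 + 0
Back-substitute:
1 = 101 − 4·25
1 = −4·328 + 13·101
1 = 13·1085 − 43·328
1 = −43·2498 + 99·1085
1 = 99·3583 − 142·2498
1 = −142·9664 + 383·3583
3583⁻¹ ≡ 383 (mod 9664), so k ≡ 383·6171 ≡ 5477 (mod 9664).
x = 1033 + 3583·5477 = 19625124.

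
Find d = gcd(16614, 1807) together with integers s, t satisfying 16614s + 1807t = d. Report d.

13

Euclidean algorithm:
16614 = 9*1807 + 351
1807 = 5*351 + 52
351 = 6*52 + 39
52 = 1*39 + 13
39 = 3*13 + 0
gcd(16614, 1807) = 13.
Working backward:
13 = 52 − 39
13 = −351 + 7·52
13 = 7·1807 − 36·351
13 = −36·16614 + 331·1807
So 13 = (-36)·16614 + (331)·1807.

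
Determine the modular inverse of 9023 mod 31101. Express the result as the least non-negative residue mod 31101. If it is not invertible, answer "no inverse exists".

Compute gcd(9023, 31101):
31101 = 3·9023 + 4032
9023 = 2·4032 + 959
4032 = 4·959 + 196
959 = 4·196 + 175
196 = 1·175 + 21
175 = 8·21 + 7
21 = 3·7 + 0
Since gcd = 7 > 1, 9023 is not a unit mod 31101.

no inverse exists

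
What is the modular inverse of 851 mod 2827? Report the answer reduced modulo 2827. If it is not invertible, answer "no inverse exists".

1950

Extended Euclidean algorithm:
2827 = 3*851 + 274
851 = 3*274 + 29
274 = 9*29 + 13
29 = 2*13 + 3
13 = 4*3 + 1
3 = 3*1 + 0
Since gcd(851, 2827) = 1, back-substitute to write 1 as a combination:
1 = 13 − 4·3
1 = −4·29 + 9·13
1 = 9·274 − 85·29
1 = −85·851 + 264·274
1 = 264·2827 − 877·851
So 851·(-877) ≡ 1 (mod 2827), and -877 ≡ 1950 (mod 2827).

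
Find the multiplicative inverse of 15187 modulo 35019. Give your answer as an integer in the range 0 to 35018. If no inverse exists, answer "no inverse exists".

30292

Apply the Euclidean algorithm to 35019 and 15187:
35019 = 2·15187 + 4645
15187 = 3·4645 + 1252
4645 = 3·1252 + 889
1252 = 1·889 + 363
889 = 2·363 + 163
363 = 2·163 + 37
163 = 4·37 + 15
37 = 2·15 + 7
15 = 2·7 + 1
7 = 7·1 + 0
gcd = 1, so the inverse exists. Back-substitute:
1 = 15 − 2·7
1 = −2·37 + 5·15
1 = 5·163 − 22·37
1 = −22·363 + 49·163
1 = 49·889 − 120·363
1 = −120·1252 + 169·889
1 = 169·4645 − 627·1252
1 = −627·15187 + 2050·4645
1 = 2050·35019 − 4727·15187
Hence 15187⁻¹ ≡ -4727 ≡ 30292 (mod 35019).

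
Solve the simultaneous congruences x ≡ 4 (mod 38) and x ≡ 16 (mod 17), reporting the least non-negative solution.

118

Write x = 4 + 38·k. Then 38·k ≡ 16 − 4 ≡ 12 (mod 17).
Need 38⁻¹ mod 17. Extended Euclid on (17, 4):
17 = 4·4 + 1
4 = 4·1 + 0
Back-substitute:
1 = 17 − 4·4
38⁻¹ ≡ 13 (mod 17), so k ≡ 13·12 ≡ 3 (mod 17).
x = 4 + 38·3 = 118.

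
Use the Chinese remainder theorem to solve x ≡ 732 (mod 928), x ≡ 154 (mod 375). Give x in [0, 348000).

185404

Write x = 732 + 928·k. Then 928·k ≡ 154 − 732 ≡ 172 (mod 375).
Need 928⁻¹ mod 375. Extended Euclid on (375, 178):
375 = 2*178 + 19
178 = 9*19 + 7
19 = 2*7 + 5
7 = 1*5 + 2
5 = 2*2 + 1
2 = 2*1 + 0
Back-substitute:
1 = 5 − 2·2
1 = −2·7 + 3·5
1 = 3·19 − 8·7
1 = −8·178 + 75·19
1 = 75·375 − 158·178
928⁻¹ ≡ 217 (mod 375), so k ≡ 217·172 ≡ 199 (mod 375).
x = 732 + 928·199 = 185404.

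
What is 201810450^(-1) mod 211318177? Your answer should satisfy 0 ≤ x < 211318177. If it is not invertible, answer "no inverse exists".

205760825

Apply the Euclidean algorithm to 211318177 and 201810450:
211318177 = 1×201810450 + 9507727
201810450 = 21×9507727 + 2148183
9507727 = 4×2148183 + 914995
2148183 = 2×914995 + 318193
914995 = 2×318193 + 278609
318193 = 1×278609 + 39584
278609 = 7×39584 + 1521
39584 = 26×1521 + 38
1521 = 40×38 + 1
38 = 38×1 + 0
gcd = 1, so the inverse exists. Back-substitute:
1 = 1521 − 40·38
1 = −40·39584 + 1041·1521
1 = 1041·278609 − 7327·39584
1 = −7327·318193 + 8368·278609
1 = 8368·914995 − 24063·318193
1 = −24063·2148183 + 56494·914995
1 = 56494·9507727 − 250039·2148183
1 = −250039·201810450 + 5307313·9507727
1 = 5307313·211318177 − 5557352·201810450
Thus 201810450·(-5557352) ≡ 1 (mod 211318177); reducing, -5557352 mod 211318177 = 205760825.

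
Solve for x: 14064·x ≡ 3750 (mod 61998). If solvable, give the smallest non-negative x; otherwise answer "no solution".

7102

First find gcd(14064, 61998):
61998 = 4×14064 + 5742
14064 = 2×5742 + 2580
5742 = 2×2580 + 582
2580 = 4×582 + 252
582 = 2×252 + 78
252 = 3×78 + 18
78 = 4×18 + 6
18 = 3×6 + 0
gcd = 6 and 6 | 3750, so solutions exist. Divide through by 6: 2344x ≡ 625 (mod 10333).
Now find 2344⁻¹ mod 10333:
10333 = 4×2344 + 957
2344 = 2×957 + 430
957 = 2×430 + 97
430 = 4×97 + 42
97 = 2×42 + 13
42 = 3×13 + 3
13 = 4×3 + 1
3 = 3×1 + 0
Back-substitute:
1 = 13 − 4·3
1 = −4·42 + 13·13
1 = 13·97 − 30·42
1 = −30·430 + 133·97
1 = 133·957 − 296·430
1 = −296·2344 + 725·957
1 = 725·10333 − 3196·2344
So 2344·(-3196) ≡ 1 (mod 10333), i.e. 2344⁻¹ ≡ 7137.
Then x ≡ 7137·625 ≡ 7102 (mod 10333); the smallest non-negative solution is x = 7102.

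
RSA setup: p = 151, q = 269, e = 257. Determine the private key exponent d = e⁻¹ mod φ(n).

φ(n) = (p−1)(q−1) = 150·268 = 40200.
Need d with 257·d ≡ 1 (mod 40200). Apply the extended Euclidean algorithm:
40200 = 156·257 + 108
257 = 2·108 + 41
108 = 2·41 + 26
41 = 1·26 + 15
26 = 1·15 + 11
15 = 1·11 + 4
11 = 2·4 + 3
4 = 1·3 + 1
3 = 3·1 + 0
Back-substitute:
1 = 4 − 3
1 = −11 + 3·4
1 = 3·15 − 4·11
1 = −4·26 + 7·15
1 = 7·41 − 11·26
1 = −11·108 + 29·41
1 = 29·257 − 69·108
1 = −69·40200 + 10793·257
So 257·10793 ≡ 1 (mod 40200), hence d = 10793.

10793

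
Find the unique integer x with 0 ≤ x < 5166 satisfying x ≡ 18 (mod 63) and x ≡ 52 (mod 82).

3168

Write x = 18 + 63·k. Then 63·k ≡ 52 − 18 ≡ 34 (mod 82).
Need 63⁻¹ mod 82. Extended Euclid on (82, 63):
82 = 1*63 + 19
63 = 3*19 + 6
19 = 3*6 + 1
6 = 6*1 + 0
Back-substitute:
1 = 19 − 3·6
1 = −3·63 + 10·19
1 = 10·82 − 13·63
63⁻¹ ≡ 69 (mod 82), so k ≡ 69·34 ≡ 50 (mod 82).
x = 18 + 63·50 = 3168.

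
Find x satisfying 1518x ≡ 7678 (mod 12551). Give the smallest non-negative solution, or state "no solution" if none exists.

435

First find gcd(1518, 12551):
12551 = 8*1518 + 407
1518 = 3*407 + 297
407 = 1*297 + 110
297 = 2*110 + 77
110 = 1*77 + 33
77 = 2*33 + 11
33 = 3*11 + 0
gcd = 11 and 11 | 7678, so solutions exist. Divide through by 11: 138x ≡ 698 (mod 1141).
Now find 138⁻¹ mod 1141:
1141 = 8·138 + 37
138 = 3·37 + 27
37 = 1·27 + 10
27 = 2·10 + 7
10 = 1·7 + 3
7 = 2·3 + 1
3 = 3·1 + 0
Back-substitute:
1 = 7 − 2·3
1 = −2·10 + 3·7
1 = 3·27 − 8·10
1 = −8·37 + 11·27
1 = 11·138 − 41·37
1 = −41·1141 + 339·138
So 138⁻¹ ≡ 339 (mod 1141).
Then x ≡ 339·698 ≡ 435 (mod 1141); the smallest non-negative solution is x = 435.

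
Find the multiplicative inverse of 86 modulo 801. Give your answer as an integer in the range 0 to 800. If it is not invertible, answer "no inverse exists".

326

Run Euclid on (801, 86):
801 = 9×86 + 27
86 = 3×27 + 5
27 = 5×5 + 2
5 = 2×2 + 1
2 = 2×1 + 0
The gcd is 1. Working backward:
1 = 5 − 2·2
1 = −2·27 + 11·5
1 = 11·86 − 35·27
1 = −35·801 + 326·86
So 86·326 ≡ 1 (mod 801).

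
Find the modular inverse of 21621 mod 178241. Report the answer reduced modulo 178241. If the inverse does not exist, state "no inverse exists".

Extended Euclidean algorithm:
178241 = 8*21621 + 5273
21621 = 4*5273 + 529
5273 = 9*529 + 512
529 = 1*512 + 17
512 = 30*17 + 2
17 = 8*2 + 1
2 = 2*1 + 0
gcd = 1, so the inverse exists. Back-substitute:
1 = 17 − 8·2
1 = −8·512 + 241·17
1 = 241·529 − 249·512
1 = −249·5273 + 2482·529
1 = 2482·21621 − 10177·5273
1 = −10177·178241 + 83898·21621
So 21621·83898 ≡ 1 (mod 178241).

83898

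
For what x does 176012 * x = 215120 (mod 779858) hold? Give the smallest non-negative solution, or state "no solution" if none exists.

First find gcd(176012, 779858):
779858 = 4·176012 + 75810
176012 = 2·75810 + 24392
75810 = 3·24392 + 2634
24392 = 9·2634 + 686
2634 = 3·686 + 576
686 = 1·576 + 110
576 = 5·110 + 26
110 = 4·26 + 6
26 = 4·6 + 2
6 = 3·2 + 0
gcd = 2 and 2 | 215120, so solutions exist. Divide through by 2: 88006x ≡ 107560 (mod 389929).
Now find 88006⁻¹ mod 389929:
389929 = 4×88006 + 37905
88006 = 2×37905 + 12196
37905 = 3×12196 + 1317
12196 = 9×1317 + 343
1317 = 3×343 + 288
343 = 1×288 + 55
288 = 5×55 + 13
55 = 4×13 + 3
13 = 4×3 + 1
3 = 3×1 + 0
Back-substitute:
1 = 13 − 4·3
1 = −4·55 + 17·13
1 = 17·288 − 89·55
1 = −89·343 + 106·288
1 = 106·1317 − 407·343
1 = −407·12196 + 3769·1317
1 = 3769·37905 − 11714·12196
1 = −11714·88006 + 27197·37905
1 = 27197·389929 − 120502·88006
So 88006·(-120502) ≡ 1 (mod 389929), i.e. 88006⁻¹ ≡ 269427.
Then x ≡ 269427·107560 ≡ 44840 (mod 389929); the smallest non-negative solution is x = 44840.

44840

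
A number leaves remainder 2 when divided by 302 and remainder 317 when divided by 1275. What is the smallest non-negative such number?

149492

Write x = 2 + 302·k. Then 302·k ≡ 317 − 2 ≡ 315 (mod 1275).
Need 302⁻¹ mod 1275. Extended Euclid on (1275, 302):
1275 = 4×302 + 67
302 = 4×67 + 34
67 = 1×34 + 33
34 = 1×33 + 1
33 = 33×1 + 0
Back-substitute:
1 = 34 − 33
1 = −67 + 2·34
1 = 2·302 − 9·67
1 = −9·1275 + 38·302
302⁻¹ ≡ 38 (mod 1275), so k ≡ 38·315 ≡ 495 (mod 1275).
x = 2 + 302·495 = 149492.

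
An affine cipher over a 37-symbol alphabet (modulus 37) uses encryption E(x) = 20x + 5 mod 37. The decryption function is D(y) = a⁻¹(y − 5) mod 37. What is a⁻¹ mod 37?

Apply the Euclidean algorithm to 37 and 20:
37 = 1*20 + 17
20 = 1*17 + 3
17 = 5*3 + 2
3 = 1*2 + 1
2 = 2*1 + 0
gcd = 1, so the inverse exists. Back-substitute:
1 = 3 − 2
1 = −17 + 6·3
1 = 6·20 − 7·17
1 = −7·37 + 13·20
So 20·13 ≡ 1 (mod 37).

13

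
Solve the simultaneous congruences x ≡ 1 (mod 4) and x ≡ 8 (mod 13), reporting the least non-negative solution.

21

Write x = 1 + 4·k. Then 4·k ≡ 8 − 1 ≡ 7 (mod 13).
Need 4⁻¹ mod 13. Extended Euclid on (13, 4):
13 = 3*4 + 1
4 = 4*1 + 0
Back-substitute:
1 = 13 − 3·4
4⁻¹ ≡ 10 (mod 13), so k ≡ 10·7 ≡ 5 (mod 13).
x = 1 + 4·5 = 21.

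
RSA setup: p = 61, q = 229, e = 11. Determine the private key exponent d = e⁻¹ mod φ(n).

φ(n) = (p−1)(q−1) = 60·228 = 13680.
Need d with 11·d ≡ 1 (mod 13680). Apply the extended Euclidean algorithm:
13680 = 1243*11 + 7
11 = 1*7 + 4
7 = 1*4 + 3
4 = 1*3 + 1
3 = 3*1 + 0
Back-substitute:
1 = 4 − 3
1 = −7 + 2·4
1 = 2·11 − 3·7
1 = −3·13680 + 3731·11
So 11·3731 ≡ 1 (mod 13680), hence d = 3731.

3731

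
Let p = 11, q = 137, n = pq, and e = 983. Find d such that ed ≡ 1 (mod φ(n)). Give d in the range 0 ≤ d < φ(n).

φ(n) = (p−1)(q−1) = 10·136 = 1360.
Need d with 983·d ≡ 1 (mod 1360). Apply the extended Euclidean algorithm:
1360 = 1*983 + 377
983 = 2*377 + 229
377 = 1*229 + 148
229 = 1*148 + 81
148 = 1*81 + 67
81 = 1*67 + 14
67 = 4*14 + 11
14 = 1*11 + 3
11 = 3*3 + 2
3 = 1*2 + 1
2 = 2*1 + 0
Back-substitute:
1 = 3 − 2
1 = −11 + 4·3
1 = 4·14 − 5·11
1 = −5·67 + 24·14
1 = 24·81 − 29·67
1 = −29·148 + 53·81
1 = 53·229 − 82·148
1 = −82·377 + 135·229
1 = 135·983 − 352·377
1 = −352·1360 + 487·983
So 983·487 ≡ 1 (mod 1360), hence d = 487.

487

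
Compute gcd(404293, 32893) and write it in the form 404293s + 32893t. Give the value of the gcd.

1

Euclidean algorithm:
404293 = 12*32893 + 9577
32893 = 3*9577 + 4162
9577 = 2*4162 + 1253
4162 = 3*1253 + 403
1253 = 3*403 + 44
403 = 9*44 + 7
44 = 6*7 + 2
7 = 3*2 + 1
2 = 2*1 + 0
gcd(404293, 32893) = 1.
Express as a combination:
1 = 7 − 3·2
1 = −3·44 + 19·7
1 = 19·403 − 174·44
1 = −174·1253 + 541·403
1 = 541·4162 − 1797·1253
1 = −1797·9577 + 4135·4162
1 = 4135·32893 − 14202·9577
1 = −14202·404293 + 174559·32893
So 1 = (-14202)·404293 + (174559)·32893.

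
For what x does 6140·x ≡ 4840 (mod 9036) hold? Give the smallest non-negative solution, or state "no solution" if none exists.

First find gcd(6140, 9036):
9036 = 1*6140 + 2896
6140 = 2*2896 + 348
2896 = 8*348 + 112
348 = 3*112 + 12
112 = 9*12 + 4
12 = 3*4 + 0
gcd = 4 and 4 | 4840, so solutions exist. Divide through by 4: 1535x ≡ 1210 (mod 2259).
Now find 1535⁻¹ mod 2259:
2259 = 1*1535 + 724
1535 = 2*724 + 87
724 = 8*87 + 28
87 = 3*28 + 3
28 = 9*3 + 1
3 = 3*1 + 0
Back-substitute:
1 = 28 − 9·3
1 = −9·87 + 28·28
1 = 28·724 − 233·87
1 = −233·1535 + 494·724
1 = 494·2259 − 727·1535
So 1535·(-727) ≡ 1 (mod 2259), i.e. 1535⁻¹ ≡ 1532.
Then x ≡ 1532·1210 ≡ 1340 (mod 2259); the smallest non-negative solution is x = 1340.

1340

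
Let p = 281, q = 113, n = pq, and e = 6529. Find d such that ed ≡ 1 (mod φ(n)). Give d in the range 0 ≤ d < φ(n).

13569

φ(n) = (p−1)(q−1) = 280·112 = 31360.
Need d with 6529·d ≡ 1 (mod 31360). Apply the extended Euclidean algorithm:
31360 = 4·6529 + 5244
6529 = 1·5244 + 1285
5244 = 4·1285 + 104
1285 = 12·104 + 37
104 = 2·37 + 30
37 = 1·30 + 7
30 = 4·7 + 2
7 = 3·2 + 1
2 = 2·1 + 0
Back-substitute:
1 = 7 − 3·2
1 = −3·30 + 13·7
1 = 13·37 − 16·30
1 = −16·104 + 45·37
1 = 45·1285 − 556·104
1 = −556·5244 + 2269·1285
1 = 2269·6529 − 2825·5244
1 = −2825·31360 + 13569·6529
So 6529·13569 ≡ 1 (mod 31360), hence d = 13569.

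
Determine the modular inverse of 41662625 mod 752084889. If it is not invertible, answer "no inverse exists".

gcd(752084889, 41662625) by repeated division:
752084889 = 18·41662625 + 2157639
41662625 = 19·2157639 + 667484
2157639 = 3·667484 + 155187
667484 = 4·155187 + 46736
155187 = 3·46736 + 14979
46736 = 3·14979 + 1799
14979 = 8·1799 + 587
1799 = 3·587 + 38
587 = 15·38 + 17
38 = 2·17 + 4
17 = 4·4 + 1
4 = 4·1 + 0
Since gcd(41662625, 752084889) = 1, back-substitute to write 1 as a combination:
1 = 17 − 4·4
1 = −4·38 + 9·17
1 = 9·587 − 139·38
1 = −139·1799 + 426·587
1 = 426·14979 − 3547·1799
1 = −3547·46736 + 11067·14979
1 = 11067·155187 − 36748·46736
1 = −36748·667484 + 158059·155187
1 = 158059·2157639 − 510925·667484
1 = −510925·41662625 + 9865634·2157639
1 = 9865634·752084889 − 178092337·41662625
Hence 41662625⁻¹ ≡ -178092337 ≡ 573992552 (mod 752084889).

573992552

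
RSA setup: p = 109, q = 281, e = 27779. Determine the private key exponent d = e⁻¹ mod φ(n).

φ(n) = (p−1)(q−1) = 108·280 = 30240.
Need d with 27779·d ≡ 1 (mod 30240). Apply the extended Euclidean algorithm:
30240 = 1*27779 + 2461
27779 = 11*2461 + 708
2461 = 3*708 + 337
708 = 2*337 + 34
337 = 9*34 + 31
34 = 1*31 + 3
31 = 10*3 + 1
3 = 3*1 + 0
Back-substitute:
1 = 31 − 10·3
1 = −10·34 + 11·31
1 = 11·337 − 109·34
1 = −109·708 + 229·337
1 = 229·2461 − 796·708
1 = −796·27779 + 8985·2461
1 = 8985·30240 − 9781·27779
So 27779·(-9781) ≡ 1 (mod 30240), hence d ≡ -9781 ≡ 20459 (mod 30240).

20459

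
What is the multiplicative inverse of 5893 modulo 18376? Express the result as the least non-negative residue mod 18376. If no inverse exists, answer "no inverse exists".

9333

gcd(18376, 5893) by repeated division:
18376 = 3×5893 + 697
5893 = 8×697 + 317
697 = 2×317 + 63
317 = 5×63 + 2
63 = 31×2 + 1
2 = 2×1 + 0
gcd = 1, so the inverse exists. Back-substitute:
1 = 63 − 31·2
1 = −31·317 + 156·63
1 = 156·697 − 343·317
1 = −343·5893 + 2900·697
1 = 2900·18376 − 9043·5893
So 5893·(-9043) ≡ 1 (mod 18376), and -9043 ≡ 9333 (mod 18376).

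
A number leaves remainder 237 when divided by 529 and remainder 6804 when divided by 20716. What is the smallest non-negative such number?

2016256

Write x = 237 + 529·k. Then 529·k ≡ 6804 − 237 ≡ 6567 (mod 20716).
Need 529⁻¹ mod 20716. Extended Euclid on (20716, 529):
20716 = 39×529 + 85
529 = 6×85 + 19
85 = 4×19 + 9
19 = 2×9 + 1
9 = 9×1 + 0
Back-substitute:
1 = 19 − 2·9
1 = −2·85 + 9·19
1 = 9·529 − 56·85
1 = −56·20716 + 2193·529
529⁻¹ ≡ 2193 (mod 20716), so k ≡ 2193·6567 ≡ 3811 (mod 20716).
x = 237 + 529·3811 = 2016256.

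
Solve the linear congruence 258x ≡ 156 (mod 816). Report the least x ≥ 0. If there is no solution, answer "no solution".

86

First find gcd(258, 816):
816 = 3*258 + 42
258 = 6*42 + 6
42 = 7*6 + 0
gcd = 6 and 6 | 156, so solutions exist. Divide through by 6: 43x ≡ 26 (mod 136).
Now find 43⁻¹ mod 136:
136 = 3·43 + 7
43 = 6·7 + 1
7 = 7·1 + 0
Back-substitute:
1 = 43 − 6·7
1 = −6·136 + 19·43
So 43⁻¹ ≡ 19 (mod 136).
Then x ≡ 19·26 ≡ 86 (mod 136); the smallest non-negative solution is x = 86.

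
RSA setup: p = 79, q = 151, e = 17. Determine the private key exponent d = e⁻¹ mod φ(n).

2753

φ(n) = (p−1)(q−1) = 78·150 = 11700.
Need d with 17·d ≡ 1 (mod 11700). Apply the extended Euclidean algorithm:
11700 = 688·17 + 4
17 = 4·4 + 1
4 = 4·1 + 0
Back-substitute:
1 = 17 − 4·4
1 = −4·11700 + 2753·17
So 17·2753 ≡ 1 (mod 11700), hence d = 2753.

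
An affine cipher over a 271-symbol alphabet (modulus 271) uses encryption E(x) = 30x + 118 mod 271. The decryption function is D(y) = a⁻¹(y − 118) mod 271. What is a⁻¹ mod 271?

gcd(271, 30) by repeated division:
271 = 9×30 + 1
30 = 30×1 + 0
The gcd is 1. Working backward:
1 = 271 − 9·30
So 30·(-9) ≡ 1 (mod 271), and -9 ≡ 262 (mod 271).

262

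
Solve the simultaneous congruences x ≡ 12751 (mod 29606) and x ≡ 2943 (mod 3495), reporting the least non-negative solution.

20204043

Write x = 12751 + 29606·k. Then 29606·k ≡ 2943 − 12751 ≡ 677 (mod 3495).
Need 29606⁻¹ mod 3495. Extended Euclid on (3495, 1646):
3495 = 2*1646 + 203
1646 = 8*203 + 22
203 = 9*22 + 5
22 = 4*5 + 2
5 = 2*2 + 1
2 = 2*1 + 0
Back-substitute:
1 = 5 − 2·2
1 = −2·22 + 9·5
1 = 9·203 − 83·22
1 = −83·1646 + 673·203
1 = 673·3495 − 1429·1646
29606⁻¹ ≡ 2066 (mod 3495), so k ≡ 2066·677 ≡ 682 (mod 3495).
x = 12751 + 29606·682 = 20204043.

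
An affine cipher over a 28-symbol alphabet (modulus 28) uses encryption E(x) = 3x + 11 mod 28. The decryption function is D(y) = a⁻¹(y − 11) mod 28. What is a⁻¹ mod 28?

Run Euclid on (28, 3):
28 = 9×3 + 1
3 = 3×1 + 0
Since gcd(3, 28) = 1, back-substitute to write 1 as a combination:
1 = 28 − 9·3
Hence 3⁻¹ ≡ -9 ≡ 19 (mod 28).

19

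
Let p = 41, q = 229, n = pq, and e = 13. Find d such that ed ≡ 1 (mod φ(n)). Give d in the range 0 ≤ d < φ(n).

7717

φ(n) = (p−1)(q−1) = 40·228 = 9120.
Need d with 13·d ≡ 1 (mod 9120). Apply the extended Euclidean algorithm:
9120 = 701×13 + 7
13 = 1×7 + 6
7 = 1×6 + 1
6 = 6×1 + 0
Back-substitute:
1 = 7 − 6
1 = −13 + 2·7
1 = 2·9120 − 1403·13
So 13·(-1403) ≡ 1 (mod 9120), hence d ≡ -1403 ≡ 7717 (mod 9120).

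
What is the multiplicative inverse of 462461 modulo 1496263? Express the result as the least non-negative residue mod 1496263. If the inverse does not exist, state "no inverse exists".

gcd(1496263, 462461) by repeated division:
1496263 = 3·462461 + 108880
462461 = 4·108880 + 26941
108880 = 4·26941 + 1116
26941 = 24·1116 + 157
1116 = 7·157 + 17
157 = 9·17 + 4
17 = 4·4 + 1
4 = 4·1 + 0
Since gcd(462461, 1496263) = 1, back-substitute to write 1 as a combination:
1 = 17 − 4·4
1 = −4·157 + 37·17
1 = 37·1116 − 263·157
1 = −263·26941 + 6349·1116
1 = 6349·108880 − 25659·26941
1 = −25659·462461 + 108985·108880
1 = 108985·1496263 − 352614·462461
Thus 462461·(-352614) ≡ 1 (mod 1496263); reducing, -352614 mod 1496263 = 1143649.

1143649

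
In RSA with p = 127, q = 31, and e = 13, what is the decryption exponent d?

2617

φ(n) = (p−1)(q−1) = 126·30 = 3780.
Need d with 13·d ≡ 1 (mod 3780). Apply the extended Euclidean algorithm:
3780 = 290×13 + 10
13 = 1×10 + 3
10 = 3×3 + 1
3 = 3×1 + 0
Back-substitute:
1 = 10 − 3·3
1 = −3·13 + 4·10
1 = 4·3780 − 1163·13
So 13·(-1163) ≡ 1 (mod 3780), hence d ≡ -1163 ≡ 2617 (mod 3780).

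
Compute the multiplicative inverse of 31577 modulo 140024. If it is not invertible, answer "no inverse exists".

gcd(140024, 31577) by repeated division:
140024 = 4·31577 + 13716
31577 = 2·13716 + 4145
13716 = 3·4145 + 1281
4145 = 3·1281 + 302
1281 = 4·302 + 73
302 = 4·73 + 10
73 = 7·10 + 3
10 = 3·3 + 1
3 = 3·1 + 0
gcd = 1, so the inverse exists. Back-substitute:
1 = 10 − 3·3
1 = −3·73 + 22·10
1 = 22·302 − 91·73
1 = −91·1281 + 386·302
1 = 386·4145 − 1249·1281
1 = −1249·13716 + 4133·4145
1 = 4133·31577 − 9515·13716
1 = −9515·140024 + 42193·31577
So 31577·42193 ≡ 1 (mod 140024).

42193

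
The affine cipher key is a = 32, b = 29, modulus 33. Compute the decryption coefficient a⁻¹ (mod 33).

Apply the Euclidean algorithm to 33 and 32:
33 = 1·32 + 1
32 = 32·1 + 0
gcd = 1, so the inverse exists. Back-substitute:
1 = 33 − 32
Thus 32·(-1) ≡ 1 (mod 33); reducing, -1 mod 33 = 32.

32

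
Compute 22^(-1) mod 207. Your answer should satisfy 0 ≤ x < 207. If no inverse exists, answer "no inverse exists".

gcd(207, 22) by repeated division:
207 = 9×22 + 9
22 = 2×9 + 4
9 = 2×4 + 1
4 = 4×1 + 0
Since gcd(22, 207) = 1, back-substitute to write 1 as a combination:
1 = 9 − 2·4
1 = −2·22 + 5·9
1 = 5·207 − 47·22
So 22·(-47) ≡ 1 (mod 207), and -47 ≡ 160 (mod 207).

160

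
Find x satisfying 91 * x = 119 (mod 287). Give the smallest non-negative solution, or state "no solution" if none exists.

First find gcd(91, 287):
287 = 3*91 + 14
91 = 6*14 + 7
14 = 2*7 + 0
gcd = 7 and 7 | 119, so solutions exist. Divide through by 7: 13x ≡ 17 (mod 41).
Now find 13⁻¹ mod 41:
41 = 3*13 + 2
13 = 6*2 + 1
2 = 2*1 + 0
Back-substitute:
1 = 13 − 6·2
1 = −6·41 + 19·13
So 13⁻¹ ≡ 19 (mod 41).
Then x ≡ 19·17 ≡ 36 (mod 41); the smallest non-negative solution is x = 36.

36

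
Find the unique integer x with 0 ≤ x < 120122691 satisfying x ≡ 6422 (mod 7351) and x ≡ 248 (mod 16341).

18530942

Write x = 6422 + 7351·k. Then 7351·k ≡ 248 − 6422 ≡ 10167 (mod 16341).
Need 7351⁻¹ mod 16341. Extended Euclid on (16341, 7351):
16341 = 2·7351 + 1639
7351 = 4·1639 + 795
1639 = 2·795 + 49
795 = 16·49 + 11
49 = 4·11 + 5
11 = 2·5 + 1
5 = 5·1 + 0
Back-substitute:
1 = 11 − 2·5
1 = −2·49 + 9·11
1 = 9·795 − 146·49
1 = −146·1639 + 301·795
1 = 301·7351 − 1350·1639
1 = −1350·16341 + 3001·7351
7351⁻¹ ≡ 3001 (mod 16341), so k ≡ 3001·10167 ≡ 2520 (mod 16341).
x = 6422 + 7351·2520 = 18530942.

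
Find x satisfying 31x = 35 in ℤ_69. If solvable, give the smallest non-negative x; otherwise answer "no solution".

59

First find gcd(31, 69):
69 = 2×31 + 7
31 = 4×7 + 3
7 = 2×3 + 1
3 = 3×1 + 0
gcd = 1, so a unique solution mod 69 exists.
Back-substitute for the Bézout coefficients:
1 = 7 − 2·3
1 = −2·31 + 9·7
1 = 9·69 − 20·31
So 31·(-20) ≡ 1 (mod 69), giving 31⁻¹ ≡ 49.
x ≡ 31⁻¹·35 ≡ 49·35 ≡ 59 (mod 69).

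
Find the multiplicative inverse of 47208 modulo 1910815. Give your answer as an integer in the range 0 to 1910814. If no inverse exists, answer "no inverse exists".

588407

gcd(1910815, 47208) by repeated division:
1910815 = 40·47208 + 22495
47208 = 2·22495 + 2218
22495 = 10·2218 + 315
2218 = 7·315 + 13
315 = 24·13 + 3
13 = 4·3 + 1
3 = 3·1 + 0
gcd = 1, so the inverse exists. Back-substitute:
1 = 13 − 4·3
1 = −4·315 + 97·13
1 = 97·2218 − 683·315
1 = −683·22495 + 6927·2218
1 = 6927·47208 − 14537·22495
1 = −14537·1910815 + 588407·47208
So 47208·588407 ≡ 1 (mod 1910815).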